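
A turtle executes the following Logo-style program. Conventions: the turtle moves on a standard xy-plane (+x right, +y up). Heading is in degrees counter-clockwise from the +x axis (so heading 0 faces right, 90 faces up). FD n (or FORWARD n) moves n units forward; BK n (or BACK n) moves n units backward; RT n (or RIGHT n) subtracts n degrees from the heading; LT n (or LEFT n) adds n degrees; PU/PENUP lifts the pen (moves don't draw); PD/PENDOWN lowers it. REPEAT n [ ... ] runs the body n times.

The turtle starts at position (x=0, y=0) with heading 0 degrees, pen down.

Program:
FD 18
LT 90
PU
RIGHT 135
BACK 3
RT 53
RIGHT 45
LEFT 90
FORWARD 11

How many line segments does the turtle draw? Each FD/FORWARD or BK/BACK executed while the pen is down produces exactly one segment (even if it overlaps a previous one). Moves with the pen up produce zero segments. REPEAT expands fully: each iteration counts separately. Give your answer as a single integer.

Executing turtle program step by step:
Start: pos=(0,0), heading=0, pen down
FD 18: (0,0) -> (18,0) [heading=0, draw]
LT 90: heading 0 -> 90
PU: pen up
RT 135: heading 90 -> 315
BK 3: (18,0) -> (15.879,2.121) [heading=315, move]
RT 53: heading 315 -> 262
RT 45: heading 262 -> 217
LT 90: heading 217 -> 307
FD 11: (15.879,2.121) -> (22.499,-6.664) [heading=307, move]
Final: pos=(22.499,-6.664), heading=307, 1 segment(s) drawn
Segments drawn: 1

Answer: 1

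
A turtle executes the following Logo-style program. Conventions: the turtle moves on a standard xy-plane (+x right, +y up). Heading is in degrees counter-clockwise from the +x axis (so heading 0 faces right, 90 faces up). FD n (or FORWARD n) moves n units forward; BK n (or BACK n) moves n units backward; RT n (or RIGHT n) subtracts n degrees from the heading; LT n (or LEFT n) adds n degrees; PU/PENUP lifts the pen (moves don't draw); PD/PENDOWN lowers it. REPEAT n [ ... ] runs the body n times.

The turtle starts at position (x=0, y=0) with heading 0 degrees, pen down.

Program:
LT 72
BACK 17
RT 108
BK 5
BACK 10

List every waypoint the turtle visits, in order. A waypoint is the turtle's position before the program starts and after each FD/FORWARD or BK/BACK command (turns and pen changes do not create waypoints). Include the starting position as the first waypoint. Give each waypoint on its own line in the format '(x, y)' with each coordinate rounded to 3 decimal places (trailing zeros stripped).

Executing turtle program step by step:
Start: pos=(0,0), heading=0, pen down
LT 72: heading 0 -> 72
BK 17: (0,0) -> (-5.253,-16.168) [heading=72, draw]
RT 108: heading 72 -> 324
BK 5: (-5.253,-16.168) -> (-9.298,-13.229) [heading=324, draw]
BK 10: (-9.298,-13.229) -> (-17.389,-7.351) [heading=324, draw]
Final: pos=(-17.389,-7.351), heading=324, 3 segment(s) drawn
Waypoints (4 total):
(0, 0)
(-5.253, -16.168)
(-9.298, -13.229)
(-17.389, -7.351)

Answer: (0, 0)
(-5.253, -16.168)
(-9.298, -13.229)
(-17.389, -7.351)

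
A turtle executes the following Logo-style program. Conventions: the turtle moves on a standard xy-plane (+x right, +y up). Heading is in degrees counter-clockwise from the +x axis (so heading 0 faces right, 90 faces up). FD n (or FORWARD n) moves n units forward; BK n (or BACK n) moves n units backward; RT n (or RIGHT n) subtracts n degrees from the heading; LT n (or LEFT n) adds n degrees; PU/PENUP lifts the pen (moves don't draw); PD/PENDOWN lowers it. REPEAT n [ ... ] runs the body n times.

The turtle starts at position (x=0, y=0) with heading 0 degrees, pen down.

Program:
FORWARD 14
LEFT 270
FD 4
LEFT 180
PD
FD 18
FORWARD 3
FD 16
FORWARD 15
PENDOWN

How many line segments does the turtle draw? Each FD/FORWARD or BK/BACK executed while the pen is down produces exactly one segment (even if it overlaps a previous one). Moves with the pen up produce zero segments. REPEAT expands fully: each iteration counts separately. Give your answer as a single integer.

Executing turtle program step by step:
Start: pos=(0,0), heading=0, pen down
FD 14: (0,0) -> (14,0) [heading=0, draw]
LT 270: heading 0 -> 270
FD 4: (14,0) -> (14,-4) [heading=270, draw]
LT 180: heading 270 -> 90
PD: pen down
FD 18: (14,-4) -> (14,14) [heading=90, draw]
FD 3: (14,14) -> (14,17) [heading=90, draw]
FD 16: (14,17) -> (14,33) [heading=90, draw]
FD 15: (14,33) -> (14,48) [heading=90, draw]
PD: pen down
Final: pos=(14,48), heading=90, 6 segment(s) drawn
Segments drawn: 6

Answer: 6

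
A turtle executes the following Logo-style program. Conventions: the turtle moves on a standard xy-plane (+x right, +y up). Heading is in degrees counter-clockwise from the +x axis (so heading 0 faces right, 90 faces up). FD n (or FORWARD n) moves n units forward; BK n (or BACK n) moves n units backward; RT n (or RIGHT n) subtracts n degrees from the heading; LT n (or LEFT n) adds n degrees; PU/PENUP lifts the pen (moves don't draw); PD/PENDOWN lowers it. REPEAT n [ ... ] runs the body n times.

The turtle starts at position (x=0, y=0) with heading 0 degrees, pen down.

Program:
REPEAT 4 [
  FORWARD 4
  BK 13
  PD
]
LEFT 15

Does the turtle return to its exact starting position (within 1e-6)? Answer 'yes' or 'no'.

Executing turtle program step by step:
Start: pos=(0,0), heading=0, pen down
REPEAT 4 [
  -- iteration 1/4 --
  FD 4: (0,0) -> (4,0) [heading=0, draw]
  BK 13: (4,0) -> (-9,0) [heading=0, draw]
  PD: pen down
  -- iteration 2/4 --
  FD 4: (-9,0) -> (-5,0) [heading=0, draw]
  BK 13: (-5,0) -> (-18,0) [heading=0, draw]
  PD: pen down
  -- iteration 3/4 --
  FD 4: (-18,0) -> (-14,0) [heading=0, draw]
  BK 13: (-14,0) -> (-27,0) [heading=0, draw]
  PD: pen down
  -- iteration 4/4 --
  FD 4: (-27,0) -> (-23,0) [heading=0, draw]
  BK 13: (-23,0) -> (-36,0) [heading=0, draw]
  PD: pen down
]
LT 15: heading 0 -> 15
Final: pos=(-36,0), heading=15, 8 segment(s) drawn

Start position: (0, 0)
Final position: (-36, 0)
Distance = 36; >= 1e-6 -> NOT closed

Answer: no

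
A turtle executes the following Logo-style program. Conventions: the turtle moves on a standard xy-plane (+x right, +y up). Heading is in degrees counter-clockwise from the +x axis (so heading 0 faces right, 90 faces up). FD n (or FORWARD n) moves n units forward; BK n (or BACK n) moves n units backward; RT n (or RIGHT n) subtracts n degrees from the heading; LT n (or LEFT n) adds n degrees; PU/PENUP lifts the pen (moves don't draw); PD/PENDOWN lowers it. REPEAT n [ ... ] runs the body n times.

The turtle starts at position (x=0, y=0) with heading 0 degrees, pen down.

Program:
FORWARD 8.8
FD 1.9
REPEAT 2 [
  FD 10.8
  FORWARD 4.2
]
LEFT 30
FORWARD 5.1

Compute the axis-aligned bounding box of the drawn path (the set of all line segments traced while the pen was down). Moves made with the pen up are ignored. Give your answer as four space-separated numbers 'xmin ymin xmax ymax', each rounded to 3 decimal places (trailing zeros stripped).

Answer: 0 0 45.117 2.55

Derivation:
Executing turtle program step by step:
Start: pos=(0,0), heading=0, pen down
FD 8.8: (0,0) -> (8.8,0) [heading=0, draw]
FD 1.9: (8.8,0) -> (10.7,0) [heading=0, draw]
REPEAT 2 [
  -- iteration 1/2 --
  FD 10.8: (10.7,0) -> (21.5,0) [heading=0, draw]
  FD 4.2: (21.5,0) -> (25.7,0) [heading=0, draw]
  -- iteration 2/2 --
  FD 10.8: (25.7,0) -> (36.5,0) [heading=0, draw]
  FD 4.2: (36.5,0) -> (40.7,0) [heading=0, draw]
]
LT 30: heading 0 -> 30
FD 5.1: (40.7,0) -> (45.117,2.55) [heading=30, draw]
Final: pos=(45.117,2.55), heading=30, 7 segment(s) drawn

Segment endpoints: x in {0, 8.8, 10.7, 21.5, 25.7, 36.5, 40.7, 45.117}, y in {0, 2.55}
xmin=0, ymin=0, xmax=45.117, ymax=2.55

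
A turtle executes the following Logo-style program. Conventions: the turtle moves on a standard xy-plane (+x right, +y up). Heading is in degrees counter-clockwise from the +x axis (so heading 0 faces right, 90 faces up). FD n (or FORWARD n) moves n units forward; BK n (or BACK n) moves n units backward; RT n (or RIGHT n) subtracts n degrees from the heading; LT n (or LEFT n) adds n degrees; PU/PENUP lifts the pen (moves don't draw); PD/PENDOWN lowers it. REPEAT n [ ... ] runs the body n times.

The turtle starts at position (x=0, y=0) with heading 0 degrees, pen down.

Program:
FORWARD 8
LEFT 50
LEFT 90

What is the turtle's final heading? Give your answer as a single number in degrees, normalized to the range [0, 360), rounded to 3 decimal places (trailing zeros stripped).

Answer: 140

Derivation:
Executing turtle program step by step:
Start: pos=(0,0), heading=0, pen down
FD 8: (0,0) -> (8,0) [heading=0, draw]
LT 50: heading 0 -> 50
LT 90: heading 50 -> 140
Final: pos=(8,0), heading=140, 1 segment(s) drawn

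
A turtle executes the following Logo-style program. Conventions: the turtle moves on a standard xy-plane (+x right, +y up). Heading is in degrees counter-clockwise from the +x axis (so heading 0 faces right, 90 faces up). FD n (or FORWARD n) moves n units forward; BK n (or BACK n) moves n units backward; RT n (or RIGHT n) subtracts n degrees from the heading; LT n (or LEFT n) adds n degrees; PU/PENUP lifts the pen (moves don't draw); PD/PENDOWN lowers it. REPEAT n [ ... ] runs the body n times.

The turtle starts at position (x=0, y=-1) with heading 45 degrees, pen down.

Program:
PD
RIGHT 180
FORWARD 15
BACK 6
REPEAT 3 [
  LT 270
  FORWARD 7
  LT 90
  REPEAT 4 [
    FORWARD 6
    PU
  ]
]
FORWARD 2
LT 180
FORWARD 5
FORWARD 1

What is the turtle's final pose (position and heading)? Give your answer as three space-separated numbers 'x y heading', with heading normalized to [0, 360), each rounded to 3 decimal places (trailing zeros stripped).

Answer: -69.296 -40.598 45

Derivation:
Executing turtle program step by step:
Start: pos=(0,-1), heading=45, pen down
PD: pen down
RT 180: heading 45 -> 225
FD 15: (0,-1) -> (-10.607,-11.607) [heading=225, draw]
BK 6: (-10.607,-11.607) -> (-6.364,-7.364) [heading=225, draw]
REPEAT 3 [
  -- iteration 1/3 --
  LT 270: heading 225 -> 135
  FD 7: (-6.364,-7.364) -> (-11.314,-2.414) [heading=135, draw]
  LT 90: heading 135 -> 225
  REPEAT 4 [
    -- iteration 1/4 --
    FD 6: (-11.314,-2.414) -> (-15.556,-6.657) [heading=225, draw]
    PU: pen up
    -- iteration 2/4 --
    FD 6: (-15.556,-6.657) -> (-19.799,-10.899) [heading=225, move]
    PU: pen up
    -- iteration 3/4 --
    FD 6: (-19.799,-10.899) -> (-24.042,-15.142) [heading=225, move]
    PU: pen up
    -- iteration 4/4 --
    FD 6: (-24.042,-15.142) -> (-28.284,-19.385) [heading=225, move]
    PU: pen up
  ]
  -- iteration 2/3 --
  LT 270: heading 225 -> 135
  FD 7: (-28.284,-19.385) -> (-33.234,-14.435) [heading=135, move]
  LT 90: heading 135 -> 225
  REPEAT 4 [
    -- iteration 1/4 --
    FD 6: (-33.234,-14.435) -> (-37.477,-18.678) [heading=225, move]
    PU: pen up
    -- iteration 2/4 --
    FD 6: (-37.477,-18.678) -> (-41.719,-22.92) [heading=225, move]
    PU: pen up
    -- iteration 3/4 --
    FD 6: (-41.719,-22.92) -> (-45.962,-27.163) [heading=225, move]
    PU: pen up
    -- iteration 4/4 --
    FD 6: (-45.962,-27.163) -> (-50.205,-31.406) [heading=225, move]
    PU: pen up
  ]
  -- iteration 3/3 --
  LT 270: heading 225 -> 135
  FD 7: (-50.205,-31.406) -> (-55.154,-26.456) [heading=135, move]
  LT 90: heading 135 -> 225
  REPEAT 4 [
    -- iteration 1/4 --
    FD 6: (-55.154,-26.456) -> (-59.397,-30.698) [heading=225, move]
    PU: pen up
    -- iteration 2/4 --
    FD 6: (-59.397,-30.698) -> (-63.64,-34.941) [heading=225, move]
    PU: pen up
    -- iteration 3/4 --
    FD 6: (-63.64,-34.941) -> (-67.882,-39.184) [heading=225, move]
    PU: pen up
    -- iteration 4/4 --
    FD 6: (-67.882,-39.184) -> (-72.125,-43.426) [heading=225, move]
    PU: pen up
  ]
]
FD 2: (-72.125,-43.426) -> (-73.539,-44.841) [heading=225, move]
LT 180: heading 225 -> 45
FD 5: (-73.539,-44.841) -> (-70.004,-41.305) [heading=45, move]
FD 1: (-70.004,-41.305) -> (-69.296,-40.598) [heading=45, move]
Final: pos=(-69.296,-40.598), heading=45, 4 segment(s) drawn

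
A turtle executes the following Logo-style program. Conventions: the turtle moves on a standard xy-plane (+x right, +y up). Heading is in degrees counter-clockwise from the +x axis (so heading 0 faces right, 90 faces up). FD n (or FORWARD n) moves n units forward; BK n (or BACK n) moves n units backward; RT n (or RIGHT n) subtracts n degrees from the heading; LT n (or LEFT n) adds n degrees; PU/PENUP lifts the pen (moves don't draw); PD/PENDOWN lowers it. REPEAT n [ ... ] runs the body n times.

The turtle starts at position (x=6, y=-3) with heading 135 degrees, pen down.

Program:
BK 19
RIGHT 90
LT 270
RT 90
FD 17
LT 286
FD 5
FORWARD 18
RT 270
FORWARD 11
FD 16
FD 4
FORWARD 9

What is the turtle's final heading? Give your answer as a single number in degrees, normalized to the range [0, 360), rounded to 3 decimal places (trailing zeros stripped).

Answer: 241

Derivation:
Executing turtle program step by step:
Start: pos=(6,-3), heading=135, pen down
BK 19: (6,-3) -> (19.435,-16.435) [heading=135, draw]
RT 90: heading 135 -> 45
LT 270: heading 45 -> 315
RT 90: heading 315 -> 225
FD 17: (19.435,-16.435) -> (7.414,-28.456) [heading=225, draw]
LT 286: heading 225 -> 151
FD 5: (7.414,-28.456) -> (3.041,-26.032) [heading=151, draw]
FD 18: (3.041,-26.032) -> (-12.702,-17.305) [heading=151, draw]
RT 270: heading 151 -> 241
FD 11: (-12.702,-17.305) -> (-18.035,-26.926) [heading=241, draw]
FD 16: (-18.035,-26.926) -> (-25.792,-40.92) [heading=241, draw]
FD 4: (-25.792,-40.92) -> (-27.731,-44.418) [heading=241, draw]
FD 9: (-27.731,-44.418) -> (-32.094,-52.29) [heading=241, draw]
Final: pos=(-32.094,-52.29), heading=241, 8 segment(s) drawn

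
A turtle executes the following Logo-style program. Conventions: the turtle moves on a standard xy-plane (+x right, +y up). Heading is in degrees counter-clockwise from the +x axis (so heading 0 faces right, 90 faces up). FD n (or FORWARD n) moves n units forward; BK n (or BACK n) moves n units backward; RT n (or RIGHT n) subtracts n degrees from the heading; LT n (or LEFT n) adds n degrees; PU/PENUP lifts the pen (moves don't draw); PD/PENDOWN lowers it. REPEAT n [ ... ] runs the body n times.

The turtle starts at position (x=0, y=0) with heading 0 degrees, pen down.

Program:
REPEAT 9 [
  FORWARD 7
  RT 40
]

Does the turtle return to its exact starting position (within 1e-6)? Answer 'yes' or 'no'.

Answer: yes

Derivation:
Executing turtle program step by step:
Start: pos=(0,0), heading=0, pen down
REPEAT 9 [
  -- iteration 1/9 --
  FD 7: (0,0) -> (7,0) [heading=0, draw]
  RT 40: heading 0 -> 320
  -- iteration 2/9 --
  FD 7: (7,0) -> (12.362,-4.5) [heading=320, draw]
  RT 40: heading 320 -> 280
  -- iteration 3/9 --
  FD 7: (12.362,-4.5) -> (13.578,-11.393) [heading=280, draw]
  RT 40: heading 280 -> 240
  -- iteration 4/9 --
  FD 7: (13.578,-11.393) -> (10.078,-17.455) [heading=240, draw]
  RT 40: heading 240 -> 200
  -- iteration 5/9 --
  FD 7: (10.078,-17.455) -> (3.5,-19.849) [heading=200, draw]
  RT 40: heading 200 -> 160
  -- iteration 6/9 --
  FD 7: (3.5,-19.849) -> (-3.078,-17.455) [heading=160, draw]
  RT 40: heading 160 -> 120
  -- iteration 7/9 --
  FD 7: (-3.078,-17.455) -> (-6.578,-11.393) [heading=120, draw]
  RT 40: heading 120 -> 80
  -- iteration 8/9 --
  FD 7: (-6.578,-11.393) -> (-5.362,-4.5) [heading=80, draw]
  RT 40: heading 80 -> 40
  -- iteration 9/9 --
  FD 7: (-5.362,-4.5) -> (0,0) [heading=40, draw]
  RT 40: heading 40 -> 0
]
Final: pos=(0,0), heading=0, 9 segment(s) drawn

Start position: (0, 0)
Final position: (0, 0)
Distance = 0; < 1e-6 -> CLOSED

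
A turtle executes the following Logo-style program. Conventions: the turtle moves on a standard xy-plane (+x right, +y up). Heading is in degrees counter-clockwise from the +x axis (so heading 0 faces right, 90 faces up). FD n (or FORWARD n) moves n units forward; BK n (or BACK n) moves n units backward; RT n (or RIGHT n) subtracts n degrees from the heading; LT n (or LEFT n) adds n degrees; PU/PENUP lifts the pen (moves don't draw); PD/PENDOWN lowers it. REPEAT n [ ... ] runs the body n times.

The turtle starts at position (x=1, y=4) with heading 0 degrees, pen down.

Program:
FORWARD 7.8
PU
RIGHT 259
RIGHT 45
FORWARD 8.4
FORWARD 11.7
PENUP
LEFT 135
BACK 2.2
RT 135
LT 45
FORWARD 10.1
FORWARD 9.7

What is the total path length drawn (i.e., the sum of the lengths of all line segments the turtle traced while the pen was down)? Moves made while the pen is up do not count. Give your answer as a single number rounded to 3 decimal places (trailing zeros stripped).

Answer: 7.8

Derivation:
Executing turtle program step by step:
Start: pos=(1,4), heading=0, pen down
FD 7.8: (1,4) -> (8.8,4) [heading=0, draw]
PU: pen up
RT 259: heading 0 -> 101
RT 45: heading 101 -> 56
FD 8.4: (8.8,4) -> (13.497,10.964) [heading=56, move]
FD 11.7: (13.497,10.964) -> (20.04,20.664) [heading=56, move]
PU: pen up
LT 135: heading 56 -> 191
BK 2.2: (20.04,20.664) -> (22.199,21.083) [heading=191, move]
RT 135: heading 191 -> 56
LT 45: heading 56 -> 101
FD 10.1: (22.199,21.083) -> (20.272,30.998) [heading=101, move]
FD 9.7: (20.272,30.998) -> (18.421,40.52) [heading=101, move]
Final: pos=(18.421,40.52), heading=101, 1 segment(s) drawn

Segment lengths:
  seg 1: (1,4) -> (8.8,4), length = 7.8
Total = 7.8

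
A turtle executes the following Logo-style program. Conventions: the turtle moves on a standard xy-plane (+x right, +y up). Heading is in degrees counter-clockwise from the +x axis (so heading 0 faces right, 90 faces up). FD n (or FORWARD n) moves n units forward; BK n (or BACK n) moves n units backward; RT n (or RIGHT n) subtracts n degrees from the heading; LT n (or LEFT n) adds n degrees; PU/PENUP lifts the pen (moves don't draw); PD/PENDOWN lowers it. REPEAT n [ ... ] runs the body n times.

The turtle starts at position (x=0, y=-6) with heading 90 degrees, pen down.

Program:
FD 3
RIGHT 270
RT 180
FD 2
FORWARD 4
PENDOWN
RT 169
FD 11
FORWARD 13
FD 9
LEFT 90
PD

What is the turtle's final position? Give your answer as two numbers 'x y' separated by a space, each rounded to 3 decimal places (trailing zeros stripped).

Answer: -26.394 -9.297

Derivation:
Executing turtle program step by step:
Start: pos=(0,-6), heading=90, pen down
FD 3: (0,-6) -> (0,-3) [heading=90, draw]
RT 270: heading 90 -> 180
RT 180: heading 180 -> 0
FD 2: (0,-3) -> (2,-3) [heading=0, draw]
FD 4: (2,-3) -> (6,-3) [heading=0, draw]
PD: pen down
RT 169: heading 0 -> 191
FD 11: (6,-3) -> (-4.798,-5.099) [heading=191, draw]
FD 13: (-4.798,-5.099) -> (-17.559,-7.579) [heading=191, draw]
FD 9: (-17.559,-7.579) -> (-26.394,-9.297) [heading=191, draw]
LT 90: heading 191 -> 281
PD: pen down
Final: pos=(-26.394,-9.297), heading=281, 6 segment(s) drawn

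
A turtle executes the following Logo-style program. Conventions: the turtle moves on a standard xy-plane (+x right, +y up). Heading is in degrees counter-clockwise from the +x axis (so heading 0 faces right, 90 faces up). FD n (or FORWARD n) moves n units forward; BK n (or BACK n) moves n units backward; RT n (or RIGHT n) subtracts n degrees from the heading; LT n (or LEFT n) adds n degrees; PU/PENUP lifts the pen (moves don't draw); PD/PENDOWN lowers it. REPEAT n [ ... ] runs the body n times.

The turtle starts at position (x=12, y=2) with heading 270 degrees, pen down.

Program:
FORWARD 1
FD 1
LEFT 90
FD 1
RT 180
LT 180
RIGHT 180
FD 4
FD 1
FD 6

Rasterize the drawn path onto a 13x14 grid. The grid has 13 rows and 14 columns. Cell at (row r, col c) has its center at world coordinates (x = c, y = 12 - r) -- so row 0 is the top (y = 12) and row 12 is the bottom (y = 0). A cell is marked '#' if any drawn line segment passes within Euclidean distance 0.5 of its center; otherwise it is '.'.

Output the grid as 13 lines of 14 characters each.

Segment 0: (12,2) -> (12,1)
Segment 1: (12,1) -> (12,0)
Segment 2: (12,0) -> (13,-0)
Segment 3: (13,-0) -> (9,0)
Segment 4: (9,0) -> (8,0)
Segment 5: (8,0) -> (2,0)

Answer: ..............
..............
..............
..............
..............
..............
..............
..............
..............
..............
............#.
............#.
..############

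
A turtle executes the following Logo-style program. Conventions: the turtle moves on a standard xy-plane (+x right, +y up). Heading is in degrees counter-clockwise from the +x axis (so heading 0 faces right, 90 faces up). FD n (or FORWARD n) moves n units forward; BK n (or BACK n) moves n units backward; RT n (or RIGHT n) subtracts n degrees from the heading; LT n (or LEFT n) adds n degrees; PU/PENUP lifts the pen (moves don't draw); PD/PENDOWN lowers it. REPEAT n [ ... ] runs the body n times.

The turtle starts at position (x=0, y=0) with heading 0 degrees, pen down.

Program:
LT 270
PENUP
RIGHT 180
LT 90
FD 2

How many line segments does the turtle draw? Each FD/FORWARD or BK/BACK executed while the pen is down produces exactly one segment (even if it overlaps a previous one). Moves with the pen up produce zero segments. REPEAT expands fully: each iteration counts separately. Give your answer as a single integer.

Answer: 0

Derivation:
Executing turtle program step by step:
Start: pos=(0,0), heading=0, pen down
LT 270: heading 0 -> 270
PU: pen up
RT 180: heading 270 -> 90
LT 90: heading 90 -> 180
FD 2: (0,0) -> (-2,0) [heading=180, move]
Final: pos=(-2,0), heading=180, 0 segment(s) drawn
Segments drawn: 0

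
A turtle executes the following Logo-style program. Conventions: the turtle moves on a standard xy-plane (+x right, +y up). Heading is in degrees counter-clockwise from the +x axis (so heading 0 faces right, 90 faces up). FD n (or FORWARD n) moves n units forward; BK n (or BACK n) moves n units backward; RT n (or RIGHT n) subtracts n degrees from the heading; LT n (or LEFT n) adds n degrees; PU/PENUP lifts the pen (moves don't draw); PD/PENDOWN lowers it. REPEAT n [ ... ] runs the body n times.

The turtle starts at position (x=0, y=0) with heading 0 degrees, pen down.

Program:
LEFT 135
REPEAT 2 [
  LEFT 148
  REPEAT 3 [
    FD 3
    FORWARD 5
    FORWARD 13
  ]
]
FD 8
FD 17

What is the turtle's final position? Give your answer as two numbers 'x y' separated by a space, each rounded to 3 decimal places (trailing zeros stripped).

Executing turtle program step by step:
Start: pos=(0,0), heading=0, pen down
LT 135: heading 0 -> 135
REPEAT 2 [
  -- iteration 1/2 --
  LT 148: heading 135 -> 283
  REPEAT 3 [
    -- iteration 1/3 --
    FD 3: (0,0) -> (0.675,-2.923) [heading=283, draw]
    FD 5: (0.675,-2.923) -> (1.8,-7.795) [heading=283, draw]
    FD 13: (1.8,-7.795) -> (4.724,-20.462) [heading=283, draw]
    -- iteration 2/3 --
    FD 3: (4.724,-20.462) -> (5.399,-23.385) [heading=283, draw]
    FD 5: (5.399,-23.385) -> (6.524,-28.257) [heading=283, draw]
    FD 13: (6.524,-28.257) -> (9.448,-40.924) [heading=283, draw]
    -- iteration 3/3 --
    FD 3: (9.448,-40.924) -> (10.123,-43.847) [heading=283, draw]
    FD 5: (10.123,-43.847) -> (11.248,-48.719) [heading=283, draw]
    FD 13: (11.248,-48.719) -> (14.172,-61.385) [heading=283, draw]
  ]
  -- iteration 2/2 --
  LT 148: heading 283 -> 71
  REPEAT 3 [
    -- iteration 1/3 --
    FD 3: (14.172,-61.385) -> (15.149,-58.549) [heading=71, draw]
    FD 5: (15.149,-58.549) -> (16.776,-53.821) [heading=71, draw]
    FD 13: (16.776,-53.821) -> (21.009,-41.529) [heading=71, draw]
    -- iteration 2/3 --
    FD 3: (21.009,-41.529) -> (21.986,-38.693) [heading=71, draw]
    FD 5: (21.986,-38.693) -> (23.613,-33.965) [heading=71, draw]
    FD 13: (23.613,-33.965) -> (27.846,-21.674) [heading=71, draw]
    -- iteration 3/3 --
    FD 3: (27.846,-21.674) -> (28.822,-18.837) [heading=71, draw]
    FD 5: (28.822,-18.837) -> (30.45,-14.109) [heading=71, draw]
    FD 13: (30.45,-14.109) -> (34.683,-1.818) [heading=71, draw]
  ]
]
FD 8: (34.683,-1.818) -> (37.287,5.747) [heading=71, draw]
FD 17: (37.287,5.747) -> (42.822,21.82) [heading=71, draw]
Final: pos=(42.822,21.82), heading=71, 20 segment(s) drawn

Answer: 42.822 21.82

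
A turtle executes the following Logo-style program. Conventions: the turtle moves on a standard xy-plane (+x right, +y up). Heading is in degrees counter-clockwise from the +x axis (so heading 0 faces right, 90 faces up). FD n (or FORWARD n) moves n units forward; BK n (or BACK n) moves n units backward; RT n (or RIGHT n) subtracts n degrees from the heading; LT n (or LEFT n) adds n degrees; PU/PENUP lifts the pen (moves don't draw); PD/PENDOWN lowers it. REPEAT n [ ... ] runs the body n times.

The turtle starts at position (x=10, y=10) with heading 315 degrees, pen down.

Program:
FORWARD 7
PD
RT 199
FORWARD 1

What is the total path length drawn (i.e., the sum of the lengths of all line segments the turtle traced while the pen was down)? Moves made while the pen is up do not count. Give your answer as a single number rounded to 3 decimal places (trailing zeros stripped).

Executing turtle program step by step:
Start: pos=(10,10), heading=315, pen down
FD 7: (10,10) -> (14.95,5.05) [heading=315, draw]
PD: pen down
RT 199: heading 315 -> 116
FD 1: (14.95,5.05) -> (14.511,5.949) [heading=116, draw]
Final: pos=(14.511,5.949), heading=116, 2 segment(s) drawn

Segment lengths:
  seg 1: (10,10) -> (14.95,5.05), length = 7
  seg 2: (14.95,5.05) -> (14.511,5.949), length = 1
Total = 8

Answer: 8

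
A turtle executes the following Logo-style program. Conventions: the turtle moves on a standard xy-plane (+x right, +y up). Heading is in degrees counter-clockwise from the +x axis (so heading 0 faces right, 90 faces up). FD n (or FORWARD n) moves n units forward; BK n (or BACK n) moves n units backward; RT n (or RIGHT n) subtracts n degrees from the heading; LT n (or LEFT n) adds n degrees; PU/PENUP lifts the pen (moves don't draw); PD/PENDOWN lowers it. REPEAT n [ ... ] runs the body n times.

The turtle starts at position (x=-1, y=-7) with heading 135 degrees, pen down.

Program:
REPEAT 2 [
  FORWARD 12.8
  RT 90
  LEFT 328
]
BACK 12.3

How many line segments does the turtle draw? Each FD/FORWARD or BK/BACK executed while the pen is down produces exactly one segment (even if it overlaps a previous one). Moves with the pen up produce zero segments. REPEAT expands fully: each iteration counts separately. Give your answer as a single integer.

Executing turtle program step by step:
Start: pos=(-1,-7), heading=135, pen down
REPEAT 2 [
  -- iteration 1/2 --
  FD 12.8: (-1,-7) -> (-10.051,2.051) [heading=135, draw]
  RT 90: heading 135 -> 45
  LT 328: heading 45 -> 13
  -- iteration 2/2 --
  FD 12.8: (-10.051,2.051) -> (2.421,4.93) [heading=13, draw]
  RT 90: heading 13 -> 283
  LT 328: heading 283 -> 251
]
BK 12.3: (2.421,4.93) -> (6.425,16.56) [heading=251, draw]
Final: pos=(6.425,16.56), heading=251, 3 segment(s) drawn
Segments drawn: 3

Answer: 3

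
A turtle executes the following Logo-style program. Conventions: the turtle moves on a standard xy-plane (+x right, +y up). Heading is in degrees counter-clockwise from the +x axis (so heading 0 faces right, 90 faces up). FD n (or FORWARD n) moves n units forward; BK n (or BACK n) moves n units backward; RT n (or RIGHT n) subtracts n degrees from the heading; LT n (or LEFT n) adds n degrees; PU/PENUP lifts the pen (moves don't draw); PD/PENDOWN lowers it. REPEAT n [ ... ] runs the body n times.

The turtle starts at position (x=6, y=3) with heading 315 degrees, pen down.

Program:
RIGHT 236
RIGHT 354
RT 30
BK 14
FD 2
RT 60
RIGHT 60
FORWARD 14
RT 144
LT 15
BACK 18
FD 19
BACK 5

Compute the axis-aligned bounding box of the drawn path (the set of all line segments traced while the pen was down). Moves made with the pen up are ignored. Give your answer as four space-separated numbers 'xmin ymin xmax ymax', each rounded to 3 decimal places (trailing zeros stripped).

Answer: -2.03 -23.873 22.499 3

Derivation:
Executing turtle program step by step:
Start: pos=(6,3), heading=315, pen down
RT 236: heading 315 -> 79
RT 354: heading 79 -> 85
RT 30: heading 85 -> 55
BK 14: (6,3) -> (-2.03,-8.468) [heading=55, draw]
FD 2: (-2.03,-8.468) -> (-0.883,-6.83) [heading=55, draw]
RT 60: heading 55 -> 355
RT 60: heading 355 -> 295
FD 14: (-0.883,-6.83) -> (5.034,-19.518) [heading=295, draw]
RT 144: heading 295 -> 151
LT 15: heading 151 -> 166
BK 18: (5.034,-19.518) -> (22.499,-23.873) [heading=166, draw]
FD 19: (22.499,-23.873) -> (4.063,-19.276) [heading=166, draw]
BK 5: (4.063,-19.276) -> (8.915,-20.486) [heading=166, draw]
Final: pos=(8.915,-20.486), heading=166, 6 segment(s) drawn

Segment endpoints: x in {-2.03, -0.883, 4.063, 5.034, 6, 8.915, 22.499}, y in {-23.873, -20.486, -19.518, -19.276, -8.468, -6.83, 3}
xmin=-2.03, ymin=-23.873, xmax=22.499, ymax=3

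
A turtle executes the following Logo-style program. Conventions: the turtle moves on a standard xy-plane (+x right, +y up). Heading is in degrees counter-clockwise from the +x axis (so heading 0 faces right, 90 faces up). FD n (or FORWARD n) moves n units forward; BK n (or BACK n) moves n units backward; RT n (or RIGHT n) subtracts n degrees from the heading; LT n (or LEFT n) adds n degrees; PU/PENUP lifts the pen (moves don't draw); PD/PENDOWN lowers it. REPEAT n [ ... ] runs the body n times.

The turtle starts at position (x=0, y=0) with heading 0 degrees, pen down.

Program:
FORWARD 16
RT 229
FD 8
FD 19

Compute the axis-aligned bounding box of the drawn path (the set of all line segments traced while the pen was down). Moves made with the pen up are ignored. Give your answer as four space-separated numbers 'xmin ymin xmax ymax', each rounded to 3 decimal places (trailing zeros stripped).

Answer: -1.714 0 16 20.377

Derivation:
Executing turtle program step by step:
Start: pos=(0,0), heading=0, pen down
FD 16: (0,0) -> (16,0) [heading=0, draw]
RT 229: heading 0 -> 131
FD 8: (16,0) -> (10.752,6.038) [heading=131, draw]
FD 19: (10.752,6.038) -> (-1.714,20.377) [heading=131, draw]
Final: pos=(-1.714,20.377), heading=131, 3 segment(s) drawn

Segment endpoints: x in {-1.714, 0, 10.752, 16}, y in {0, 6.038, 20.377}
xmin=-1.714, ymin=0, xmax=16, ymax=20.377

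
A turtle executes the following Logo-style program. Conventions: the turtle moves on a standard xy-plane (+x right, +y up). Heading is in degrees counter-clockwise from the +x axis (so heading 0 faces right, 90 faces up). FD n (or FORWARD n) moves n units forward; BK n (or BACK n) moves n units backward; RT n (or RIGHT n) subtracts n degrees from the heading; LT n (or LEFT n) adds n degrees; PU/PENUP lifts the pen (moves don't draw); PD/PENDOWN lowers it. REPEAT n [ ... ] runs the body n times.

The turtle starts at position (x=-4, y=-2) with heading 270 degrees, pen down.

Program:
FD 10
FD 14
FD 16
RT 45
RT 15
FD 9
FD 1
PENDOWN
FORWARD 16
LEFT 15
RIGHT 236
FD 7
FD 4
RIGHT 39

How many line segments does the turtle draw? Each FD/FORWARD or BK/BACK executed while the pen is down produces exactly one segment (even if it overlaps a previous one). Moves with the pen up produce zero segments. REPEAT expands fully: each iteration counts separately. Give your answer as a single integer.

Answer: 8

Derivation:
Executing turtle program step by step:
Start: pos=(-4,-2), heading=270, pen down
FD 10: (-4,-2) -> (-4,-12) [heading=270, draw]
FD 14: (-4,-12) -> (-4,-26) [heading=270, draw]
FD 16: (-4,-26) -> (-4,-42) [heading=270, draw]
RT 45: heading 270 -> 225
RT 15: heading 225 -> 210
FD 9: (-4,-42) -> (-11.794,-46.5) [heading=210, draw]
FD 1: (-11.794,-46.5) -> (-12.66,-47) [heading=210, draw]
PD: pen down
FD 16: (-12.66,-47) -> (-26.517,-55) [heading=210, draw]
LT 15: heading 210 -> 225
RT 236: heading 225 -> 349
FD 7: (-26.517,-55) -> (-19.645,-56.336) [heading=349, draw]
FD 4: (-19.645,-56.336) -> (-15.719,-57.099) [heading=349, draw]
RT 39: heading 349 -> 310
Final: pos=(-15.719,-57.099), heading=310, 8 segment(s) drawn
Segments drawn: 8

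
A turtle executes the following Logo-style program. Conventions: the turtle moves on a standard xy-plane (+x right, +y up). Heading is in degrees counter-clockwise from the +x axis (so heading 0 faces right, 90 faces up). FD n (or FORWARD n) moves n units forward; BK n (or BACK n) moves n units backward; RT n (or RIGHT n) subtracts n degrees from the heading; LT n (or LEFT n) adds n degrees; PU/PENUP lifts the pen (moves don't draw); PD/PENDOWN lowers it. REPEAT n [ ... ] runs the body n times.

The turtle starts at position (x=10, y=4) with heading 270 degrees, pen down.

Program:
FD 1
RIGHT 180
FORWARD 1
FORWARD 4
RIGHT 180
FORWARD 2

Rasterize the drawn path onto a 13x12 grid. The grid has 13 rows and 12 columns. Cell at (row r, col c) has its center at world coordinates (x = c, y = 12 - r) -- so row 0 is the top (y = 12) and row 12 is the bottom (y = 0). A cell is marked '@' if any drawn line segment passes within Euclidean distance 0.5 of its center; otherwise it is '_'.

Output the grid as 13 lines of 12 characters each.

Segment 0: (10,4) -> (10,3)
Segment 1: (10,3) -> (10,4)
Segment 2: (10,4) -> (10,8)
Segment 3: (10,8) -> (10,6)

Answer: ____________
____________
____________
____________
__________@_
__________@_
__________@_
__________@_
__________@_
__________@_
____________
____________
____________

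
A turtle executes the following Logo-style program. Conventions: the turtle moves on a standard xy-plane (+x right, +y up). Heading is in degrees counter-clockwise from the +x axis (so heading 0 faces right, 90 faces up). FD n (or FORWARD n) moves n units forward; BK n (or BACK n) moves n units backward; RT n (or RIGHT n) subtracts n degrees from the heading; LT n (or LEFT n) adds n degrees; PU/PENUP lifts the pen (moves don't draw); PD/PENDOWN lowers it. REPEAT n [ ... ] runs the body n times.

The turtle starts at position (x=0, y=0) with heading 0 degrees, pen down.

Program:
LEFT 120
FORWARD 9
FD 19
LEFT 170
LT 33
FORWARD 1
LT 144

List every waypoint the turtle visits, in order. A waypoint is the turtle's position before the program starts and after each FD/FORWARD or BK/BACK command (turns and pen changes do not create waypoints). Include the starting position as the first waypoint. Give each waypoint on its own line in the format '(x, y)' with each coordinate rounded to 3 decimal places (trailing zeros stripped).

Executing turtle program step by step:
Start: pos=(0,0), heading=0, pen down
LT 120: heading 0 -> 120
FD 9: (0,0) -> (-4.5,7.794) [heading=120, draw]
FD 19: (-4.5,7.794) -> (-14,24.249) [heading=120, draw]
LT 170: heading 120 -> 290
LT 33: heading 290 -> 323
FD 1: (-14,24.249) -> (-13.201,23.647) [heading=323, draw]
LT 144: heading 323 -> 107
Final: pos=(-13.201,23.647), heading=107, 3 segment(s) drawn
Waypoints (4 total):
(0, 0)
(-4.5, 7.794)
(-14, 24.249)
(-13.201, 23.647)

Answer: (0, 0)
(-4.5, 7.794)
(-14, 24.249)
(-13.201, 23.647)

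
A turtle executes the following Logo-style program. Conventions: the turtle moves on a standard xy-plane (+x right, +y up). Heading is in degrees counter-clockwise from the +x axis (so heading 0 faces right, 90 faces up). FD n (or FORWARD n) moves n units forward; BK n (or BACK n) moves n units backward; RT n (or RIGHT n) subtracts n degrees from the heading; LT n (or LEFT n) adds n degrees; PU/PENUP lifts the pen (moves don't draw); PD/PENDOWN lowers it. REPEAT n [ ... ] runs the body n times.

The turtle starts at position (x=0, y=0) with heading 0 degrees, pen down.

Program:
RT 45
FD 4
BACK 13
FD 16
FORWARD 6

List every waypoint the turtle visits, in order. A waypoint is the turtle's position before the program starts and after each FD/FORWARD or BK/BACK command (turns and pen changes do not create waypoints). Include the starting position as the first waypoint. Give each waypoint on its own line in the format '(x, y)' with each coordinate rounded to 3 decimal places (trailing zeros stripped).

Executing turtle program step by step:
Start: pos=(0,0), heading=0, pen down
RT 45: heading 0 -> 315
FD 4: (0,0) -> (2.828,-2.828) [heading=315, draw]
BK 13: (2.828,-2.828) -> (-6.364,6.364) [heading=315, draw]
FD 16: (-6.364,6.364) -> (4.95,-4.95) [heading=315, draw]
FD 6: (4.95,-4.95) -> (9.192,-9.192) [heading=315, draw]
Final: pos=(9.192,-9.192), heading=315, 4 segment(s) drawn
Waypoints (5 total):
(0, 0)
(2.828, -2.828)
(-6.364, 6.364)
(4.95, -4.95)
(9.192, -9.192)

Answer: (0, 0)
(2.828, -2.828)
(-6.364, 6.364)
(4.95, -4.95)
(9.192, -9.192)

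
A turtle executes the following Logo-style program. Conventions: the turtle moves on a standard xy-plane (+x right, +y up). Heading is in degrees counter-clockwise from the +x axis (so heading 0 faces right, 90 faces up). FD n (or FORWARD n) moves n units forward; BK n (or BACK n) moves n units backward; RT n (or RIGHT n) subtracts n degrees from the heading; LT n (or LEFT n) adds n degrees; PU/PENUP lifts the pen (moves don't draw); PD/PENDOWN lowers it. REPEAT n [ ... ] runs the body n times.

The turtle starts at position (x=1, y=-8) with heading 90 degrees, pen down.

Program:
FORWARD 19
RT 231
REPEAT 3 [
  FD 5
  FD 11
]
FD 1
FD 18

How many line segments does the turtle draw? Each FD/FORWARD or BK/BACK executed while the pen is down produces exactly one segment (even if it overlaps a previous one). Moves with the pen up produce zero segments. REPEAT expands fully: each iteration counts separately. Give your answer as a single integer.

Answer: 9

Derivation:
Executing turtle program step by step:
Start: pos=(1,-8), heading=90, pen down
FD 19: (1,-8) -> (1,11) [heading=90, draw]
RT 231: heading 90 -> 219
REPEAT 3 [
  -- iteration 1/3 --
  FD 5: (1,11) -> (-2.886,7.853) [heading=219, draw]
  FD 11: (-2.886,7.853) -> (-11.434,0.931) [heading=219, draw]
  -- iteration 2/3 --
  FD 5: (-11.434,0.931) -> (-15.32,-2.216) [heading=219, draw]
  FD 11: (-15.32,-2.216) -> (-23.869,-9.138) [heading=219, draw]
  -- iteration 3/3 --
  FD 5: (-23.869,-9.138) -> (-27.754,-12.285) [heading=219, draw]
  FD 11: (-27.754,-12.285) -> (-36.303,-19.207) [heading=219, draw]
]
FD 1: (-36.303,-19.207) -> (-37.08,-19.837) [heading=219, draw]
FD 18: (-37.08,-19.837) -> (-51.069,-31.164) [heading=219, draw]
Final: pos=(-51.069,-31.164), heading=219, 9 segment(s) drawn
Segments drawn: 9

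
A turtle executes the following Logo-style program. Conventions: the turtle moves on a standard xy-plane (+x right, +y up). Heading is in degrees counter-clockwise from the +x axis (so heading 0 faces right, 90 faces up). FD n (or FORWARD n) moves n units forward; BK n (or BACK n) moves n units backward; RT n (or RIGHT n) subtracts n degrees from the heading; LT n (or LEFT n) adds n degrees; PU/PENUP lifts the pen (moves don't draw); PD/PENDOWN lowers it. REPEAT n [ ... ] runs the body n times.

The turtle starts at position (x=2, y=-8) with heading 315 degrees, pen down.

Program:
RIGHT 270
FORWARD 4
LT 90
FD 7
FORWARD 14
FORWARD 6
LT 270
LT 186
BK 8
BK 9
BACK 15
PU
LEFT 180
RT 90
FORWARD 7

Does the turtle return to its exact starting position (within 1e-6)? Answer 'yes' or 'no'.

Answer: no

Derivation:
Executing turtle program step by step:
Start: pos=(2,-8), heading=315, pen down
RT 270: heading 315 -> 45
FD 4: (2,-8) -> (4.828,-5.172) [heading=45, draw]
LT 90: heading 45 -> 135
FD 7: (4.828,-5.172) -> (-0.121,-0.222) [heading=135, draw]
FD 14: (-0.121,-0.222) -> (-10.021,9.678) [heading=135, draw]
FD 6: (-10.021,9.678) -> (-14.263,13.92) [heading=135, draw]
LT 270: heading 135 -> 45
LT 186: heading 45 -> 231
BK 8: (-14.263,13.92) -> (-9.229,20.137) [heading=231, draw]
BK 9: (-9.229,20.137) -> (-3.565,27.132) [heading=231, draw]
BK 15: (-3.565,27.132) -> (5.875,38.789) [heading=231, draw]
PU: pen up
LT 180: heading 231 -> 51
RT 90: heading 51 -> 321
FD 7: (5.875,38.789) -> (11.315,34.384) [heading=321, move]
Final: pos=(11.315,34.384), heading=321, 7 segment(s) drawn

Start position: (2, -8)
Final position: (11.315, 34.384)
Distance = 43.395; >= 1e-6 -> NOT closed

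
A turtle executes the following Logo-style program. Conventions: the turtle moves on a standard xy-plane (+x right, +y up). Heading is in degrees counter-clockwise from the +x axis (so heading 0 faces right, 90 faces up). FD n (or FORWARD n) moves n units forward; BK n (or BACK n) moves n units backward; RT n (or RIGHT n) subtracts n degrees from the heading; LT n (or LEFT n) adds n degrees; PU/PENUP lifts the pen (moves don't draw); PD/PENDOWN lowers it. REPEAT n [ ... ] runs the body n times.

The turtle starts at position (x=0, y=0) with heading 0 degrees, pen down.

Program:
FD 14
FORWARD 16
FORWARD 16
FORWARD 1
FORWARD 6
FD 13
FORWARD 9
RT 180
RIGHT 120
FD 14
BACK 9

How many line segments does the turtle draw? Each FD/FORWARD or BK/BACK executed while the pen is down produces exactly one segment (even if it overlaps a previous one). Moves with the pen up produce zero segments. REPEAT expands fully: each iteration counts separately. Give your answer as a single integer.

Executing turtle program step by step:
Start: pos=(0,0), heading=0, pen down
FD 14: (0,0) -> (14,0) [heading=0, draw]
FD 16: (14,0) -> (30,0) [heading=0, draw]
FD 16: (30,0) -> (46,0) [heading=0, draw]
FD 1: (46,0) -> (47,0) [heading=0, draw]
FD 6: (47,0) -> (53,0) [heading=0, draw]
FD 13: (53,0) -> (66,0) [heading=0, draw]
FD 9: (66,0) -> (75,0) [heading=0, draw]
RT 180: heading 0 -> 180
RT 120: heading 180 -> 60
FD 14: (75,0) -> (82,12.124) [heading=60, draw]
BK 9: (82,12.124) -> (77.5,4.33) [heading=60, draw]
Final: pos=(77.5,4.33), heading=60, 9 segment(s) drawn
Segments drawn: 9

Answer: 9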